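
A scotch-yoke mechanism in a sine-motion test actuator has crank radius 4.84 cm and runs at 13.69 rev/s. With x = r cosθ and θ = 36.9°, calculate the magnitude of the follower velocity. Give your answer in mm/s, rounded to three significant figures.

ω = 86.02 rad/s (from 13.69 rev/s).
x = r cosθ ⇒ ẋ = −rω sinθ.
|v| = rω|sinθ| = 0.0484·86.02·|sin 36.9°| = 2.4997 m/s = 2499.7 mm/s.

2500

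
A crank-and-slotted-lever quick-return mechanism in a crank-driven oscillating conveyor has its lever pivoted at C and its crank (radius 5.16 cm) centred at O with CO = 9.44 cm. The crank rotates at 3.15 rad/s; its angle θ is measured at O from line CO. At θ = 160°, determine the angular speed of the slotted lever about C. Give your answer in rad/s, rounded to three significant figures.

ω = 3.15 rad/s
Crank pin A relative to C: A = (d + r cosθ, r sinθ); lever angle φ = atan2(r sinθ, d + r cosθ).
Differentiating tanφ: φ̇ = rω(d cosθ + r)/(d² + r² + 2dr cosθ).
d² + r² + 2dr cosθ = |CA|² = 0.00241936 m²;  d cosθ + r = -0.037107 m.
|ω_lever| = |0.0516·3.15·-0.037107| / 0.00241936 = 2.493 rad/s.

2.49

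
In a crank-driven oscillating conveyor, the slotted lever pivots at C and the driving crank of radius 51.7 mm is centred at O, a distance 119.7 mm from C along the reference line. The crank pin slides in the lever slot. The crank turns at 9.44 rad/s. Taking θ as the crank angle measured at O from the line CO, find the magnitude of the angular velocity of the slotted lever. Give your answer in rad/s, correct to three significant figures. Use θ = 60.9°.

2.33

ω = 9.44 rad/s
Crank pin A relative to C: A = (d + r cosθ, r sinθ); lever angle φ = atan2(r sinθ, d + r cosθ).
Differentiating tanφ: φ̇ = rω(d cosθ + r)/(d² + r² + 2dr cosθ).
d² + r² + 2dr cosθ = |CA|² = 0.0230203 m²;  d cosθ + r = +0.10991 m.
|ω_lever| = |0.0517·9.44·+0.10991| / 0.0230203 = 2.3303 rad/s.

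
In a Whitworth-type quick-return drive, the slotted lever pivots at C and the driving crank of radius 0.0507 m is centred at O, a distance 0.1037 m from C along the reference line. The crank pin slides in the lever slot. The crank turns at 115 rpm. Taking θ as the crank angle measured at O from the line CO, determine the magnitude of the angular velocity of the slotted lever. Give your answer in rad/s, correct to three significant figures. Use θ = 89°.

ω = 12.04 rad/s (from 115 rpm).
Crank pin A relative to C: A = (d + r cosθ, r sinθ); lever angle φ = atan2(r sinθ, d + r cosθ).
Differentiating tanφ: φ̇ = rω(d cosθ + r)/(d² + r² + 2dr cosθ).
d² + r² + 2dr cosθ = |CA|² = 0.0135077 m²;  d cosθ + r = +0.05251 m.
|ω_lever| = |0.0507·12.04·+0.05251| / 0.0135077 = 2.3735 rad/s.

2.37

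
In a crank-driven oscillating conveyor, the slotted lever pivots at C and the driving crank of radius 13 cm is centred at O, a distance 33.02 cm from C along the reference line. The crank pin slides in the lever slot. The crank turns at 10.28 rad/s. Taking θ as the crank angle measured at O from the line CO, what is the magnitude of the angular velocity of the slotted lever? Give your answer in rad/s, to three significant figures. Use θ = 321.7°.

2.69

ω = 10.28 rad/s
Crank pin A relative to C: A = (d + r cosθ, r sinθ); lever angle φ = atan2(r sinθ, d + r cosθ).
Differentiating tanφ: φ̇ = rω(d cosθ + r)/(d² + r² + 2dr cosθ).
d² + r² + 2dr cosθ = |CA|² = 0.193307 m²;  d cosθ + r = +0.38913 m.
|ω_lever| = |0.13·10.28·+0.38913| / 0.193307 = 2.6902 rad/s.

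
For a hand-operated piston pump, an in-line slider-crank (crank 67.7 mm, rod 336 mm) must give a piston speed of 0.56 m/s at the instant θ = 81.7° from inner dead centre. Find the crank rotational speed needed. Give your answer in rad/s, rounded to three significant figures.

8.12

For an in-line slider-crank, |v_piston| = rω|sinθ|·[1 + r cosθ/√(L² − r² sin²θ)].
With r = 0.0677 m, L = 0.336 m, θ = 81.7°: the bracketed kinematic factor |dx/dθ| = 0.068979 m.
ω = v/|dx/dθ| = 0.56/0.068979 = 8.1184 rad/s.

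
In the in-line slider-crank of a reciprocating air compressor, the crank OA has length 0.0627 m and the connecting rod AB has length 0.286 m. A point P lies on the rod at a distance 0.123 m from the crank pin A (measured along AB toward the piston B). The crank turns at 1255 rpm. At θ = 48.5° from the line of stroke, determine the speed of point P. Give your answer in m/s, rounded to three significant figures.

7.26

ω = 131.4 rad/s.  Crank-pin speed |V_A| = rω = 8.2402 m/s, perpendicular to OA.
Rod angle: sinφ = −(r/L) sinθ ⇒ φ = -9.450°; ω_rod = −rω cosθ/√(L²−r²sin²θ) = -19.354 rad/s.
V_P = V_A + ω_rod × AP, with AP = 0.123 m along the rod.
Components: V_Px = −rω sinθ − a·ω_rod·sinφ = -6.5624 m/s;  V_Py = rω cosθ + a·ω_rod·cosφ = +3.1119 m/s.
|V_P| = √(V_Px² + V_Py²) = 7.2629 m/s.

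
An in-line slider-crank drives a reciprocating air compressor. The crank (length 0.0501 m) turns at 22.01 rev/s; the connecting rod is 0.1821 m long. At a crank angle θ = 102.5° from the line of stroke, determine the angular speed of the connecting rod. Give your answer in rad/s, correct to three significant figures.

8.55

ω = 138.3 rad/s (converted from 22.01 rev/s).
The rod makes angle φ with the slider axis where L sinφ = r sinθ; differentiating, L cosφ·φ̇ = r ω cosθ.
L cosφ = √(L² − r² sin²θ) = 0.17541 m.
|ω_rod| = r ω |cosθ| / √(L² − r² sin²θ) = 0.0501·138.3·0.21644/0.17541 = 8.5492 rad/s.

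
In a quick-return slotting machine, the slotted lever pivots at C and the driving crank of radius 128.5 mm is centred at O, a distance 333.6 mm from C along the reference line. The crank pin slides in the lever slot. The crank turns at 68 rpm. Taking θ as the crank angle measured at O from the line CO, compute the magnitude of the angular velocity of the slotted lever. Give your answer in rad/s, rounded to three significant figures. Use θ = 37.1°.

ω = 7.121 rad/s (from 68 rpm).
Crank pin A relative to C: A = (d + r cosθ, r sinθ); lever angle φ = atan2(r sinθ, d + r cosθ).
Differentiating tanφ: φ̇ = rω(d cosθ + r)/(d² + r² + 2dr cosθ).
d² + r² + 2dr cosθ = |CA|² = 0.196182 m²;  d cosθ + r = +0.39457 m.
|ω_lever| = |0.1285·7.121·+0.39457| / 0.196182 = 1.8404 rad/s.

1.84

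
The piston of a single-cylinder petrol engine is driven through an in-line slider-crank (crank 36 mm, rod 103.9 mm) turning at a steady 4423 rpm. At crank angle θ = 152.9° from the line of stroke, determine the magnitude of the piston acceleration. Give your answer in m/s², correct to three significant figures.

5240

ω = 2π·4423/60 = 463.2 rad/s
x(θ) = r cosθ + √(L² − r² sin²θ); with ω constant, a = ω²·d²x/dθ².
d²x/dθ² = −r cosθ − r²(cos2θ)/√u − r⁴ sin²2θ/(4u^{3/2}),  u = L² − r² sin²θ = 0.0105263 m².
Substituting r = 0.036 m, L = 0.1039 m, θ = 152.9°: d²x/dθ² = +0.024403 m.
a = ω²·d²x/dθ² = (463.2)²·(+0.024403) = +5235.2 m/s²;  |a| = 5235.2 m/s².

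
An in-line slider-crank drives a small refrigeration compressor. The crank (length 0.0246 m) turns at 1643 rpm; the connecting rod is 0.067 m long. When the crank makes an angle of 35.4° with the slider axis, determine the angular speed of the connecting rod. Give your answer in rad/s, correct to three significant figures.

52.7

ω = 172.1 rad/s (converted from 1643 rpm).
The rod makes angle φ with the slider axis where L sinφ = r sinθ; differentiating, L cosφ·φ̇ = r ω cosθ.
L cosφ = √(L² − r² sin²θ) = 0.065467 m.
|ω_rod| = r ω |cosθ| / √(L² − r² sin²θ) = 0.0246·172.1·0.81513/0.065467 = 52.699 rad/s.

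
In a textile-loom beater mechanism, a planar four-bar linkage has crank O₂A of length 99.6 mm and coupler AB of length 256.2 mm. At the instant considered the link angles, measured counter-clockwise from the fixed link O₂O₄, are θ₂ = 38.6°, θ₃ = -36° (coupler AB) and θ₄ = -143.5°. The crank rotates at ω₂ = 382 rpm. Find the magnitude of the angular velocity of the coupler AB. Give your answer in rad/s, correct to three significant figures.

ω₂ = 40 rad/s (from 382 rpm).
Differentiating the loop-closure r₂e^{iθ₂}+r₃e^{iθ₃}=r₁+r₄e^{iθ₄} gives r₂ω₂e^{iθ₂}+r₃ω₃e^{iθ₃}=r₄ω₄e^{iθ₄}.
Eliminating the other unknown: ω₃ = r₂ω₂ sin(θ₄−θ₂) / [r₃ sin(θ₃−θ₄)].
Numerator sine = +0.03664; denominator sine = +0.95372.
Result = 0.0996·40·(+0.03664) / (0.2562·(+0.95372)) = +0.59752 rad/s; magnitude 0.59752 rad/s.

0.598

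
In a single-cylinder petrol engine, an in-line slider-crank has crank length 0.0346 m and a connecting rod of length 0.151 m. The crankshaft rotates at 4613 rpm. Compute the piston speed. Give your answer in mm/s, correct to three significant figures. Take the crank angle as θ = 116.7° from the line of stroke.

13400

ω = 2π·4613/60 = 483.1 rad/s
For an in-line slider-crank, x = r cosθ + √(L² − r² sin²θ), so v = −rω sinθ·[1 + r cosθ/√(L² − r² sin²θ)].
With r = 0.0346 m, L = 0.151 m, θ = 116.7°: √(L² − r² sin²θ) = 0.1478 m.
v = −0.0346·483.1·0.89337·[1 + 0.0346·-0.44932/0.1478] = -13.361 m/s.
|v| = 13.361 m/s = 13361 mm/s.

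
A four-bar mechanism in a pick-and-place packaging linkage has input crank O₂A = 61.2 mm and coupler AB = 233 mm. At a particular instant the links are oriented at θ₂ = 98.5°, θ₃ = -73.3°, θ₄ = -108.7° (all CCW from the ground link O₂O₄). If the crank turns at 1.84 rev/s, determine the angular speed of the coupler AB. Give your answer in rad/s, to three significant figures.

ω₂ = 11.56 rad/s (from 1.84 rev/s).
Differentiating the loop-closure r₂e^{iθ₂}+r₃e^{iθ₃}=r₁+r₄e^{iθ₄} gives r₂ω₂e^{iθ₂}+r₃ω₃e^{iθ₃}=r₄ω₄e^{iθ₄}.
Eliminating the other unknown: ω₃ = r₂ω₂ sin(θ₄−θ₂) / [r₃ sin(θ₃−θ₄)].
Numerator sine = +0.45710; denominator sine = +0.57928.
Result = 0.0612·11.56·(+0.45710) / (0.233·(+0.57928)) = +2.3961 rad/s; magnitude 2.3961 rad/s.

2.40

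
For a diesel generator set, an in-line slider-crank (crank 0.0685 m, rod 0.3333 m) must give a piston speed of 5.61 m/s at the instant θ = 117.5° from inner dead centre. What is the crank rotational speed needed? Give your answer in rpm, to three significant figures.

For an in-line slider-crank, |v_piston| = rω|sinθ|·[1 + r cosθ/√(L² − r² sin²θ)].
With r = 0.0685 m, L = 0.3333 m, θ = 117.5°: the bracketed kinematic factor |dx/dθ| = 0.054896 m.
ω = v/|dx/dθ| = 5.61/0.054896 = 102.19 rad/s.
N = 60ω/(2π) = 975.88 rpm.

976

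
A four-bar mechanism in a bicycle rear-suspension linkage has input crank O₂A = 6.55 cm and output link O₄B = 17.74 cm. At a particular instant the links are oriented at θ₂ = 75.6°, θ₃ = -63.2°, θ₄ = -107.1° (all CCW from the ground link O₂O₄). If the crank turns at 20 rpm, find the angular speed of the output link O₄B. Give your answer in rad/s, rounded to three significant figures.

0.735

ω₂ = 2.094 rad/s (from 20 rpm).
Differentiating the loop-closure r₂e^{iθ₂}+r₃e^{iθ₃}=r₁+r₄e^{iθ₄} gives r₂ω₂e^{iθ₂}+r₃ω₃e^{iθ₃}=r₄ω₄e^{iθ₄}.
Eliminating the other unknown: ω₄ = r₂ω₂ sin(θ₂−θ₃) / [r₄ sin(θ₄−θ₃)].
Numerator sine = +0.65869; denominator sine = -0.69340.
Result = 0.0655·2.094·(+0.65869) / (0.1774·(-0.69340)) = -0.73458 rad/s; magnitude 0.73458 rad/s.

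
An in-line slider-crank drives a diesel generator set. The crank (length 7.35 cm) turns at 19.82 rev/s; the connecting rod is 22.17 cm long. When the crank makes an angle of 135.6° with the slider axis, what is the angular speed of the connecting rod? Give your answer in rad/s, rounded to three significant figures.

30.3

ω = 124.5 rad/s (converted from 19.82 rev/s).
The rod makes angle φ with the slider axis where L sinφ = r sinθ; differentiating, L cosφ·φ̇ = r ω cosθ.
L cosφ = √(L² − r² sin²θ) = 0.21565 m.
|ω_rod| = r ω |cosθ| / √(L² − r² sin²θ) = 0.0735·124.5·0.71447/0.21565 = 30.325 rad/s.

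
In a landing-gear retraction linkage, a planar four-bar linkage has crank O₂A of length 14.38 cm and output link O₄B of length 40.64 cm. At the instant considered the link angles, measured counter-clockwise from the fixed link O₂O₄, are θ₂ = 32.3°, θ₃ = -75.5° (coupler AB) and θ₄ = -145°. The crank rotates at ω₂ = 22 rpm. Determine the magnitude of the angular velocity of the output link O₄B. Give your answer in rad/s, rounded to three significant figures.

ω₂ = 2.304 rad/s (from 22 rpm).
Differentiating the loop-closure r₂e^{iθ₂}+r₃e^{iθ₃}=r₁+r₄e^{iθ₄} gives r₂ω₂e^{iθ₂}+r₃ω₃e^{iθ₃}=r₄ω₄e^{iθ₄}.
Eliminating the other unknown: ω₄ = r₂ω₂ sin(θ₂−θ₃) / [r₄ sin(θ₄−θ₃)].
Numerator sine = +0.95213; denominator sine = -0.93667.
Result = 0.1438·2.304·(+0.95213) / (0.4064·(-0.93667)) = -0.82864 rad/s; magnitude 0.82864 rad/s.

0.829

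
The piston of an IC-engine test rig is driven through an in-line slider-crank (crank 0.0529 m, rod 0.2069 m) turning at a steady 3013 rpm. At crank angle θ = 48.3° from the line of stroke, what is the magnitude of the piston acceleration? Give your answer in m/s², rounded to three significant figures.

3370

ω = 2π·3013/60 = 315.5 rad/s
x(θ) = r cosθ + √(L² − r² sin²θ); with ω constant, a = ω²·d²x/dθ².
d²x/dθ² = −r cosθ − r²(cos2θ)/√u − r⁴ sin²2θ/(4u^{3/2}),  u = L² − r² sin²θ = 0.0412476 m².
Substituting r = 0.0529 m, L = 0.2069 m, θ = 48.3°: d²x/dθ² = -0.033838 m.
a = ω²·d²x/dθ² = (315.5)²·(-0.033838) = -3368.6 m/s²;  |a| = 3368.6 m/s².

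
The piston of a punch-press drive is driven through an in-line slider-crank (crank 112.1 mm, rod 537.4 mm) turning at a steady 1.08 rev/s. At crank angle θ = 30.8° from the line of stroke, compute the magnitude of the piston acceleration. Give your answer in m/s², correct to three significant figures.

ω = 2π·1.08 = 6.786 rad/s
x(θ) = r cosθ + √(L² − r² sin²θ); with ω constant, a = ω²·d²x/dθ².
d²x/dθ² = −r cosθ − r²(cos2θ)/√u − r⁴ sin²2θ/(4u^{3/2}),  u = L² − r² sin²θ = 0.285504 m².
Substituting r = 0.1121 m, L = 0.5374 m, θ = 30.8°: d²x/dθ² = -0.10768 m.
a = ω²·d²x/dθ² = (6.786)²·(-0.10768) = -4.9582 m/s²;  |a| = 4.9582 m/s².

4.96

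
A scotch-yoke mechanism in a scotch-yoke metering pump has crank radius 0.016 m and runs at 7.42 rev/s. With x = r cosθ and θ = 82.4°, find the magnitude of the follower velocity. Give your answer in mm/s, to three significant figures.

ω = 46.62 rad/s (from 7.42 rev/s).
x = r cosθ ⇒ ẋ = −rω sinθ.
|v| = rω|sinθ| = 0.016·46.62·|sin 82.4°| = 0.73939 m/s = 739.39 mm/s.

739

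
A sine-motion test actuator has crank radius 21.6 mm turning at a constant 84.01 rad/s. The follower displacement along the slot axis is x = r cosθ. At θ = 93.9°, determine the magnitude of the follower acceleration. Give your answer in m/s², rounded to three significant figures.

10.4

ω = 84.01 rad/s
x = r cosθ ⇒ ẍ = −rω² cosθ (ω constant).
|a| = rω²|cosθ| = 0.0216·(84.01)²·|cos 93.9°| = 10.369 m/s².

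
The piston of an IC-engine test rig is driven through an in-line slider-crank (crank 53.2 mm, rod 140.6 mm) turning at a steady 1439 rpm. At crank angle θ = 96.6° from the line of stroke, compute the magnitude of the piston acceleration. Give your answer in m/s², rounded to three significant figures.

ω = 2π·1439/60 = 150.7 rad/s
x(θ) = r cosθ + √(L² − r² sin²θ); with ω constant, a = ω²·d²x/dθ².
d²x/dθ² = −r cosθ − r²(cos2θ)/√u − r⁴ sin²2θ/(4u^{3/2}),  u = L² − r² sin²θ = 0.0169755 m².
Substituting r = 0.0532 m, L = 0.1406 m, θ = 96.6°: d²x/dθ² = +0.027216 m.
a = ω²·d²x/dθ² = (150.7)²·(+0.027216) = +618.02 m/s²;  |a| = 618.02 m/s².

618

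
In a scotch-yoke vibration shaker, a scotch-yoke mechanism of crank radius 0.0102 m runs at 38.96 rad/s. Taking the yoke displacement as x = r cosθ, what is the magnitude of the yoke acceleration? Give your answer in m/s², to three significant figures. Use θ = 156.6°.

ω = 38.96 rad/s
x = r cosθ ⇒ ẍ = −rω² cosθ (ω constant).
|a| = rω²|cosθ| = 0.0102·(38.96)²·|cos 156.6°| = 14.209 m/s².

14.2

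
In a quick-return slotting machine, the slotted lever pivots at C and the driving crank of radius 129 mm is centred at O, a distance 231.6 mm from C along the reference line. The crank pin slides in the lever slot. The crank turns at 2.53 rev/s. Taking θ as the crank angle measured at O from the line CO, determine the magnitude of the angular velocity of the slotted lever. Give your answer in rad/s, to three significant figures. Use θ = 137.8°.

ω = 15.9 rad/s (from 2.53 rev/s).
Crank pin A relative to C: A = (d + r cosθ, r sinθ); lever angle φ = atan2(r sinθ, d + r cosθ).
Differentiating tanφ: φ̇ = rω(d cosθ + r)/(d² + r² + 2dr cosθ).
d² + r² + 2dr cosθ = |CA|² = 0.0260144 m²;  d cosθ + r = -0.04257 m.
|ω_lever| = |0.129·15.9·-0.04257| / 0.0260144 = 3.3557 rad/s.

3.36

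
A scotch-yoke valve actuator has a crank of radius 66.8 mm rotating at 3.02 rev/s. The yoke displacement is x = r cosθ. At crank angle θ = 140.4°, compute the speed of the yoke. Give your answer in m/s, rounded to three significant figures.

ω = 18.98 rad/s (from 3.02 rev/s).
x = r cosθ ⇒ ẋ = −rω sinθ.
|v| = rω|sinθ| = 0.0668·18.98·|sin 140.4°| = 0.80796 m/s.

0.808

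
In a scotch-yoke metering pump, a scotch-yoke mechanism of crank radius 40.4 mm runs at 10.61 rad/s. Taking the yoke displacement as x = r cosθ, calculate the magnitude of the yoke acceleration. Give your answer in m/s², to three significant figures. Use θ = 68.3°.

1.68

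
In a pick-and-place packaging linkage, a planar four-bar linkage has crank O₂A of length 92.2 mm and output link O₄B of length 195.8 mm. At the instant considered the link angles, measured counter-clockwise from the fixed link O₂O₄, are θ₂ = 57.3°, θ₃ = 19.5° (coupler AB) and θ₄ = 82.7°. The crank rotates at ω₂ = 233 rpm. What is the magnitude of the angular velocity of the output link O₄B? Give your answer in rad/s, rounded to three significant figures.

7.89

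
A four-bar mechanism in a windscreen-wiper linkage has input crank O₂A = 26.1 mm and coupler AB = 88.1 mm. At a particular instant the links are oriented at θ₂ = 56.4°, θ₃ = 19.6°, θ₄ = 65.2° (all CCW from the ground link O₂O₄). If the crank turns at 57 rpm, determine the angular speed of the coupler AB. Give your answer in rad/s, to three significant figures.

ω₂ = 5.969 rad/s (from 57 rpm).
Differentiating the loop-closure r₂e^{iθ₂}+r₃e^{iθ₃}=r₁+r₄e^{iθ₄} gives r₂ω₂e^{iθ₂}+r₃ω₃e^{iθ₃}=r₄ω₄e^{iθ₄}.
Eliminating the other unknown: ω₃ = r₂ω₂ sin(θ₄−θ₂) / [r₃ sin(θ₃−θ₄)].
Numerator sine = +0.15299; denominator sine = -0.71447.
Result = 0.0261·5.969·(+0.15299) / (0.0881·(-0.71447)) = -0.37865 rad/s; magnitude 0.37865 rad/s.

0.379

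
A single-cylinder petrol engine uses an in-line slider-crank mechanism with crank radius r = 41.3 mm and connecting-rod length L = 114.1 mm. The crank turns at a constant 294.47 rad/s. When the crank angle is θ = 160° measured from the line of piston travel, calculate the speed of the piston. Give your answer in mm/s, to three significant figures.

2730

ω = 294.5 rad/s
For an in-line slider-crank, x = r cosθ + √(L² − r² sin²θ), so v = −rω sinθ·[1 + r cosθ/√(L² − r² sin²θ)].
With r = 0.0413 m, L = 0.1141 m, θ = 160°: √(L² − r² sin²θ) = 0.11322 m.
v = −0.0413·294.5·0.34202·[1 + 0.0413·-0.93969/0.11322] = -2.7338 m/s.
|v| = 2.7338 m/s = 2733.8 mm/s.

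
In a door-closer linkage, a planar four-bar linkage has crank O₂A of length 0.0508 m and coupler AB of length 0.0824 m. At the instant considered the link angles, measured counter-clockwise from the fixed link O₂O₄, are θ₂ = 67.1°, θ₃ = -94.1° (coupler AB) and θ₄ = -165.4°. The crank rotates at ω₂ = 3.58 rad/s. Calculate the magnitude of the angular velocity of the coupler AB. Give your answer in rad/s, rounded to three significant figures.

1.85

ω₂ = 3.58 rad/s
Differentiating the loop-closure r₂e^{iθ₂}+r₃e^{iθ₃}=r₁+r₄e^{iθ₄} gives r₂ω₂e^{iθ₂}+r₃ω₃e^{iθ₃}=r₄ω₄e^{iθ₄}.
Eliminating the other unknown: ω₃ = r₂ω₂ sin(θ₄−θ₂) / [r₃ sin(θ₃−θ₄)].
Numerator sine = +0.79335; denominator sine = +0.94721.
Result = 0.0508·3.58·(+0.79335) / (0.0824·(+0.94721)) = +1.8486 rad/s; magnitude 1.8486 rad/s.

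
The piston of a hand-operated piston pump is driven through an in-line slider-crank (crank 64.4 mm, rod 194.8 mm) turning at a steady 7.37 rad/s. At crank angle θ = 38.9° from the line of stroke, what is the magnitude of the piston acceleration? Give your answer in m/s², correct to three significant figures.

3.00

ω = 7.37 rad/s
x(θ) = r cosθ + √(L² − r² sin²θ); with ω constant, a = ω²·d²x/dθ².
d²x/dθ² = −r cosθ − r²(cos2θ)/√u − r⁴ sin²2θ/(4u^{3/2}),  u = L² − r² sin²θ = 0.0363116 m².
Substituting r = 0.0644 m, L = 0.1948 m, θ = 38.9°: d²x/dθ² = -0.055312 m.
a = ω²·d²x/dθ² = (7.37)²·(-0.055312) = -3.0044 m/s²;  |a| = 3.0044 m/s².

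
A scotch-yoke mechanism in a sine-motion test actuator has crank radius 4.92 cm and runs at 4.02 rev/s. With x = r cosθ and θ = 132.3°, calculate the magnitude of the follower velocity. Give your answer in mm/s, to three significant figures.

919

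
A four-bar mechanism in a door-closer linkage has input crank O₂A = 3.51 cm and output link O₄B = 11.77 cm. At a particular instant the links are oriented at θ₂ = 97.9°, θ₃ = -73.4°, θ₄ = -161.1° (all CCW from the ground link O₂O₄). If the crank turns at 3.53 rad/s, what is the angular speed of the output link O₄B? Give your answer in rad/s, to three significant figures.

0.159

ω₂ = 3.53 rad/s
Differentiating the loop-closure r₂e^{iθ₂}+r₃e^{iθ₃}=r₁+r₄e^{iθ₄} gives r₂ω₂e^{iθ₂}+r₃ω₃e^{iθ₃}=r₄ω₄e^{iθ₄}.
Eliminating the other unknown: ω₄ = r₂ω₂ sin(θ₂−θ₃) / [r₄ sin(θ₄−θ₃)].
Numerator sine = +0.15126; denominator sine = -0.99919.
Result = 0.0351·3.53·(+0.15126) / (0.1177·(-0.99919)) = -0.15936 rad/s; magnitude 0.15936 rad/s.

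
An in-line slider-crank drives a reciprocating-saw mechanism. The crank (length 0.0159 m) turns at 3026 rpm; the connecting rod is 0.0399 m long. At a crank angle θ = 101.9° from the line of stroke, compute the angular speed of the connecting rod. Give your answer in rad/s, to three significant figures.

ω = 316.9 rad/s (converted from 3026 rpm).
The rod makes angle φ with the slider axis where L sinφ = r sinθ; differentiating, L cosφ·φ̇ = r ω cosθ.
L cosφ = √(L² − r² sin²θ) = 0.036742 m.
|ω_rod| = r ω |cosθ| / √(L² − r² sin²θ) = 0.0159·316.9·0.20620/0.036742 = 28.277 rad/s.

28.3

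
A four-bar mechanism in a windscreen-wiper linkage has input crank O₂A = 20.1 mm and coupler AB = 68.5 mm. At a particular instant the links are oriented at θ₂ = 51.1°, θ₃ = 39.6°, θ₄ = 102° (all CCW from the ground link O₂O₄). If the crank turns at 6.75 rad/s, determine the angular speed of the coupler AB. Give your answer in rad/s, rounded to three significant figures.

ω₂ = 6.75 rad/s
Differentiating the loop-closure r₂e^{iθ₂}+r₃e^{iθ₃}=r₁+r₄e^{iθ₄} gives r₂ω₂e^{iθ₂}+r₃ω₃e^{iθ₃}=r₄ω₄e^{iθ₄}.
Eliminating the other unknown: ω₃ = r₂ω₂ sin(θ₄−θ₂) / [r₃ sin(θ₃−θ₄)].
Numerator sine = +0.77605; denominator sine = -0.88620.
Result = 0.0201·6.75·(+0.77605) / (0.0685·(-0.88620)) = -1.7345 rad/s; magnitude 1.7345 rad/s.

1.73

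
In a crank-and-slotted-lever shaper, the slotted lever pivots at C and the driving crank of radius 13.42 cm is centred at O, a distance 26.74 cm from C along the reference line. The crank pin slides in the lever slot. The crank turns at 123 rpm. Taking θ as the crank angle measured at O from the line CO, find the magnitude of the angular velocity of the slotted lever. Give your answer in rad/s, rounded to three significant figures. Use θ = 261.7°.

ω = 12.88 rad/s (from 123 rpm).
Crank pin A relative to C: A = (d + r cosθ, r sinθ); lever angle φ = atan2(r sinθ, d + r cosθ).
Differentiating tanφ: φ̇ = rω(d cosθ + r)/(d² + r² + 2dr cosθ).
d² + r² + 2dr cosθ = |CA|² = 0.0791519 m²;  d cosθ + r = +0.095599 m.
|ω_lever| = |0.1342·12.88·+0.095599| / 0.0791519 = 2.0878 rad/s.

2.09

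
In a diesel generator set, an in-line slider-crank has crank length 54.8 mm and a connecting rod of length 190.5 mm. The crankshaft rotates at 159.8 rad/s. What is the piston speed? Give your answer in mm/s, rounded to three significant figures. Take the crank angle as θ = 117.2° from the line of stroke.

ω = 159.8 rad/s
For an in-line slider-crank, x = r cosθ + √(L² − r² sin²θ), so v = −rω sinθ·[1 + r cosθ/√(L² − r² sin²θ)].
With r = 0.0548 m, L = 0.1905 m, θ = 117.2°: √(L² − r² sin²θ) = 0.18416 m.
v = −0.0548·159.8·0.88942·[1 + 0.0548·-0.45710/0.18416] = -6.7293 m/s.
|v| = 6.7293 m/s = 6729.3 mm/s.

6730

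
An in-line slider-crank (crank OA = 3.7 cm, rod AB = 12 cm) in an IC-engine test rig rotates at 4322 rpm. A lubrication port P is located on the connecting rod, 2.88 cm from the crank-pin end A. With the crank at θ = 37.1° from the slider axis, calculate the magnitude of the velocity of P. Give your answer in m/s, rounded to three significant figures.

14.8

ω = 452.6 rad/s.  Crank-pin speed |V_A| = rω = 16.746 m/s, perpendicular to OA.
Rod angle: sinφ = −(r/L) sinθ ⇒ φ = -10.719°; ω_rod = −rω cosθ/√(L²−r²sin²θ) = -113.28 rad/s.
V_P = V_A + ω_rod × AP, with AP = 0.0288 m along the rod.
Components: V_Px = −rω sinθ − a·ω_rod·sinφ = -10.708 m/s;  V_Py = rω cosθ + a·ω_rod·cosφ = +10.151 m/s.
|V_P| = √(V_Px² + V_Py²) = 14.755 m/s.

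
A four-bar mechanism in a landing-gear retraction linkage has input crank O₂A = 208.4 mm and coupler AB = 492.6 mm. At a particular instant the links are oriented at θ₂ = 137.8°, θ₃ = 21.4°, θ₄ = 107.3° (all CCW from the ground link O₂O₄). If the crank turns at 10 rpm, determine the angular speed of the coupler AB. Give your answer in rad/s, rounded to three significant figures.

0.225

ω₂ = 1.047 rad/s (from 10 rpm).
Differentiating the loop-closure r₂e^{iθ₂}+r₃e^{iθ₃}=r₁+r₄e^{iθ₄} gives r₂ω₂e^{iθ₂}+r₃ω₃e^{iθ₃}=r₄ω₄e^{iθ₄}.
Eliminating the other unknown: ω₃ = r₂ω₂ sin(θ₄−θ₂) / [r₃ sin(θ₃−θ₄)].
Numerator sine = -0.50754; denominator sine = -0.99744.
Result = 0.2084·1.047·(-0.50754) / (0.4926·(-0.99744)) = +0.22543 rad/s; magnitude 0.22543 rad/s.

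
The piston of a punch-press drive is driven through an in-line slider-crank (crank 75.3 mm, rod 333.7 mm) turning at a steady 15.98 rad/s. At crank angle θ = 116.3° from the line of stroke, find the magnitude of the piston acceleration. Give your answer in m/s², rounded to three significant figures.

11.2

ω = 15.98 rad/s
x(θ) = r cosθ + √(L² − r² sin²θ); with ω constant, a = ω²·d²x/dθ².
d²x/dθ² = −r cosθ − r²(cos2θ)/√u − r⁴ sin²2θ/(4u^{3/2}),  u = L² − r² sin²θ = 0.106799 m².
Substituting r = 0.0753 m, L = 0.3337 m, θ = 116.3°: d²x/dθ² = +0.043756 m.
a = ω²·d²x/dθ² = (15.98)²·(+0.043756) = +11.174 m/s²;  |a| = 11.174 m/s².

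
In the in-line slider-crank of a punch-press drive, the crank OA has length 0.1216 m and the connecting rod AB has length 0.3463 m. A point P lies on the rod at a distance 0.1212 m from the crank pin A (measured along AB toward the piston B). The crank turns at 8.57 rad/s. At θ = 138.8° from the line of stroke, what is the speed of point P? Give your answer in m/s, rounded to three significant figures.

0.804

ω = 8.57 rad/s.  Crank-pin speed |V_A| = rω = 1.0421 m/s, perpendicular to OA.
Rod angle: sinφ = −(r/L) sinθ ⇒ φ = -13.373°; ω_rod = −rω cosθ/√(L²−r²sin²θ) = +2.3273 rad/s.
V_P = V_A + ω_rod × AP, with AP = 0.1212 m along the rod.
Components: V_Px = −rω sinθ − a·ω_rod·sinφ = -0.62119 m/s;  V_Py = rω cosθ + a·ω_rod·cosφ = -0.50968 m/s.
|V_P| = √(V_Px² + V_Py²) = 0.80352 m/s.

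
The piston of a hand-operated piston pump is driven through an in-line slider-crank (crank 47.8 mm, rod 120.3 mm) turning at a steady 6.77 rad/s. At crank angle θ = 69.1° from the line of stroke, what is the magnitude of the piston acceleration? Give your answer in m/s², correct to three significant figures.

0.102

ω = 6.77 rad/s
x(θ) = r cosθ + √(L² − r² sin²θ); with ω constant, a = ω²·d²x/dθ².
d²x/dθ² = −r cosθ − r²(cos2θ)/√u − r⁴ sin²2θ/(4u^{3/2}),  u = L² − r² sin²θ = 0.012478 m².
Substituting r = 0.0478 m, L = 0.1203 m, θ = 69.1°: d²x/dθ² = -0.0022199 m.
a = ω²·d²x/dθ² = (6.77)²·(-0.0022199) = -0.10175 m/s²;  |a| = 0.10175 m/s².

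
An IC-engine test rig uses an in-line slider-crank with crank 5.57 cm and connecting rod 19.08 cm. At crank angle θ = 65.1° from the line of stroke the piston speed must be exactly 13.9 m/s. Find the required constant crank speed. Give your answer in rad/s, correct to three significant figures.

244

For an in-line slider-crank, |v_piston| = rω|sinθ|·[1 + r cosθ/√(L² − r² sin²θ)].
With r = 0.0557 m, L = 0.1908 m, θ = 65.1°: the bracketed kinematic factor |dx/dθ| = 0.056962 m.
ω = v/|dx/dθ| = 13.9/0.056962 = 244.02 rad/s.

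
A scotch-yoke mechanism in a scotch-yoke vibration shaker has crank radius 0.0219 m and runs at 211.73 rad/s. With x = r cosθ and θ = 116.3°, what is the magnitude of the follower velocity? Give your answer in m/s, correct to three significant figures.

4.16

ω = 211.7 rad/s
x = r cosθ ⇒ ẋ = −rω sinθ.
|v| = rω|sinθ| = 0.0219·211.7·|sin 116.3°| = 4.1569 m/s.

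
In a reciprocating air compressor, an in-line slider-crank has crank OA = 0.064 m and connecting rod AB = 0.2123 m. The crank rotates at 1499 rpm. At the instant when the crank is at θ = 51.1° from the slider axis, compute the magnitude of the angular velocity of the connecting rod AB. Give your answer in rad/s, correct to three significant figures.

30.6

ω = 157 rad/s (converted from 1499 rpm).
The rod makes angle φ with the slider axis where L sinφ = r sinθ; differentiating, L cosφ·φ̇ = r ω cosθ.
L cosφ = √(L² − r² sin²θ) = 0.20637 m.
|ω_rod| = r ω |cosθ| / √(L² − r² sin²θ) = 0.064·157·0.62796/0.20637 = 30.569 rad/s.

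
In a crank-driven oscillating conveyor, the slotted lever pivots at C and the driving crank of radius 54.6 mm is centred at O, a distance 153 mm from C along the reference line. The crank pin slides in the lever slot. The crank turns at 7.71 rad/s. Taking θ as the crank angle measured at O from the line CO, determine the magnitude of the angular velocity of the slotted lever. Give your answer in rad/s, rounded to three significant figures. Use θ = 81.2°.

ω = 7.71 rad/s
Crank pin A relative to C: A = (d + r cosθ, r sinθ); lever angle φ = atan2(r sinθ, d + r cosθ).
Differentiating tanφ: φ̇ = rω(d cosθ + r)/(d² + r² + 2dr cosθ).
d² + r² + 2dr cosθ = |CA|² = 0.0289462 m²;  d cosθ + r = +0.078007 m.
|ω_lever| = |0.0546·7.71·+0.078007| / 0.0289462 = 1.1345 rad/s.

1.13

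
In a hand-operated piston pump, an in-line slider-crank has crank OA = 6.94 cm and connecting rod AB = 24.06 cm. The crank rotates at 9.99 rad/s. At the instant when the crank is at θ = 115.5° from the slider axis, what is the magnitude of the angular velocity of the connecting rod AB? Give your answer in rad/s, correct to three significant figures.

1.28

ω = 9.99 rad/s
The rod makes angle φ with the slider axis where L sinφ = r sinθ; differentiating, L cosφ·φ̇ = r ω cosθ.
L cosφ = √(L² − r² sin²θ) = 0.2323 m.
|ω_rod| = r ω |cosθ| / √(L² − r² sin²θ) = 0.0694·9.99·0.43051/0.2323 = 1.2849 rad/s.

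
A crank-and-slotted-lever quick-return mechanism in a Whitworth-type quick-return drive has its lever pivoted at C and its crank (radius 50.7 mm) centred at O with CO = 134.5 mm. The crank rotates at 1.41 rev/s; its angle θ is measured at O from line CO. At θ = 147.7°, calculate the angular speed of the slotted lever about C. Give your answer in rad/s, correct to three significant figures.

3.10

ω = 8.859 rad/s (from 1.41 rev/s).
Crank pin A relative to C: A = (d + r cosθ, r sinθ); lever angle φ = atan2(r sinθ, d + r cosθ).
Differentiating tanφ: φ̇ = rω(d cosθ + r)/(d² + r² + 2dr cosθ).
d² + r² + 2dr cosθ = |CA|² = 0.00913281 m²;  d cosθ + r = -0.062988 m.
|ω_lever| = |0.0507·8.859·-0.062988| / 0.00913281 = 3.0978 rad/s.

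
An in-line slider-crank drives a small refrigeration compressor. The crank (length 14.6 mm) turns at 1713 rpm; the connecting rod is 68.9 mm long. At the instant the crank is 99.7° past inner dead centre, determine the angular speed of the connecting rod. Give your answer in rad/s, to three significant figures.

ω = 179.4 rad/s (converted from 1713 rpm).
The rod makes angle φ with the slider axis where L sinφ = r sinθ; differentiating, L cosφ·φ̇ = r ω cosθ.
L cosφ = √(L² − r² sin²θ) = 0.06738 m.
|ω_rod| = r ω |cosθ| / √(L² − r² sin²θ) = 0.0146·179.4·0.16849/0.06738 = 6.5491 rad/s.

6.55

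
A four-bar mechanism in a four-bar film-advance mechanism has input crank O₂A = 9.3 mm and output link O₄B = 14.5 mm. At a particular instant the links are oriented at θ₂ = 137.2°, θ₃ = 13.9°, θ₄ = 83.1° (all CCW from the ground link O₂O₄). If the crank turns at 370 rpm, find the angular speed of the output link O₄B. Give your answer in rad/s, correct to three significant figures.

ω₂ = 38.75 rad/s (from 370 rpm).
Differentiating the loop-closure r₂e^{iθ₂}+r₃e^{iθ₃}=r₁+r₄e^{iθ₄} gives r₂ω₂e^{iθ₂}+r₃ω₃e^{iθ₃}=r₄ω₄e^{iθ₄}.
Eliminating the other unknown: ω₄ = r₂ω₂ sin(θ₂−θ₃) / [r₄ sin(θ₄−θ₃)].
Numerator sine = +0.83581; denominator sine = +0.93483.
Result = 0.0093·38.75·(+0.83581) / (0.0145·(+0.93483)) = +22.219 rad/s; magnitude 22.219 rad/s.

22.2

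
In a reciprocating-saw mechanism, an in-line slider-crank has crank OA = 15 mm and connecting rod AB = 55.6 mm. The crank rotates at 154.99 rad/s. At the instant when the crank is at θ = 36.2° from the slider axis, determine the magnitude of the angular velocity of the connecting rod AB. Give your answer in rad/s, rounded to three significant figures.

34.2

ω = 155 rad/s
The rod makes angle φ with the slider axis where L sinφ = r sinθ; differentiating, L cosφ·φ̇ = r ω cosθ.
L cosφ = √(L² − r² sin²θ) = 0.05489 m.
|ω_rod| = r ω |cosθ| / √(L² − r² sin²θ) = 0.015·155·0.80696/0.05489 = 34.179 rad/s.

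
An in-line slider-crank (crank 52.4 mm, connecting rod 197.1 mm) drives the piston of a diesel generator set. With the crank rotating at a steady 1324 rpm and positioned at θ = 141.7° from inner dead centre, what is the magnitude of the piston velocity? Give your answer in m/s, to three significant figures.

3.55

ω = 2π·1324/60 = 138.6 rad/s
For an in-line slider-crank, x = r cosθ + √(L² − r² sin²θ), so v = −rω sinθ·[1 + r cosθ/√(L² − r² sin²θ)].
With r = 0.0524 m, L = 0.1971 m, θ = 141.7°: √(L² − r² sin²θ) = 0.19441 m.
v = −0.0524·138.6·0.61978·[1 + 0.0524·-0.78478/0.19441] = -3.5503 m/s.
|v| = 3.5503 m/s.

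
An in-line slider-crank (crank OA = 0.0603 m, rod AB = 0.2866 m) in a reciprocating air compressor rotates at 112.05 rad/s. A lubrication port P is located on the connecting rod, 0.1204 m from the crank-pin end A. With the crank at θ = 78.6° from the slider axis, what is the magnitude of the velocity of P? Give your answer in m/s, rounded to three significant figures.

6.79

ω = 112 rad/s.  Crank-pin speed |V_A| = rω = 6.7566 m/s, perpendicular to OA.
Rod angle: sinφ = −(r/L) sinθ ⇒ φ = -11.902°; ω_rod = −rω cosθ/√(L²−r²sin²θ) = -4.7622 rad/s.
V_P = V_A + ω_rod × AP, with AP = 0.1204 m along the rod.
Components: V_Px = −rω sinθ − a·ω_rod·sinφ = -6.7416 m/s;  V_Py = rω cosθ + a·ω_rod·cosφ = +0.77446 m/s.
|V_P| = √(V_Px² + V_Py²) = 6.7859 m/s.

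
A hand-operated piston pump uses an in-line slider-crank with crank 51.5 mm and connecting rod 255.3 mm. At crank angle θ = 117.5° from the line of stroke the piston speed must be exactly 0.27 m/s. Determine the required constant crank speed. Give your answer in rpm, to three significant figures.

62.3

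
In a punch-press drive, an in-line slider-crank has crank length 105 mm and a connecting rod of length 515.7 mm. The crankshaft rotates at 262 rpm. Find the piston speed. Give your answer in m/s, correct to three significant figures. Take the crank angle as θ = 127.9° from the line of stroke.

ω = 2π·262/60 = 27.44 rad/s
For an in-line slider-crank, x = r cosθ + √(L² − r² sin²θ), so v = −rω sinθ·[1 + r cosθ/√(L² − r² sin²θ)].
With r = 0.105 m, L = 0.5157 m, θ = 127.9°: √(L² − r² sin²θ) = 0.509 m.
v = −0.105·27.44·0.78908·[1 + 0.105·-0.61429/0.509] = -1.9852 m/s.
|v| = 1.9852 m/s.

1.99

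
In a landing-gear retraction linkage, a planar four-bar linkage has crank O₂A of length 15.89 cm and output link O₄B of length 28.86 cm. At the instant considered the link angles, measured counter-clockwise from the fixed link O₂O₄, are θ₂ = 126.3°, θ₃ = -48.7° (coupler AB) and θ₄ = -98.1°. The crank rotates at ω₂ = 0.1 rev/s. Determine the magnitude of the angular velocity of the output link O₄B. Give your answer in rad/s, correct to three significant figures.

0.0397

ω₂ = 0.6283 rad/s (from 0.1 rev/s).
Differentiating the loop-closure r₂e^{iθ₂}+r₃e^{iθ₃}=r₁+r₄e^{iθ₄} gives r₂ω₂e^{iθ₂}+r₃ω₃e^{iθ₃}=r₄ω₄e^{iθ₄}.
Eliminating the other unknown: ω₄ = r₂ω₂ sin(θ₂−θ₃) / [r₄ sin(θ₄−θ₃)].
Numerator sine = +0.08716; denominator sine = -0.75927.
Result = 0.1589·0.6283·(+0.08716) / (0.2886·(-0.75927)) = -0.039711 rad/s; magnitude 0.039711 rad/s.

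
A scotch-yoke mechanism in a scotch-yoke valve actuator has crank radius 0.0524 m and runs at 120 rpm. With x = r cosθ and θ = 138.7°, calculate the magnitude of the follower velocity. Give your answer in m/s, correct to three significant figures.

0.435

ω = 12.57 rad/s (from 120 rpm).
x = r cosθ ⇒ ẋ = −rω sinθ.
|v| = rω|sinθ| = 0.0524·12.57·|sin 138.7°| = 0.4346 m/s.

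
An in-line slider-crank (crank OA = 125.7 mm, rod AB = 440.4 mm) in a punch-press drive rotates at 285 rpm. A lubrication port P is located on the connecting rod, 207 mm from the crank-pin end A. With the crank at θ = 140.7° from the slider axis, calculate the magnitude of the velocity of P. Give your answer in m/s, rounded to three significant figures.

ω = 29.85 rad/s.  Crank-pin speed |V_A| = rω = 3.7515 m/s, perpendicular to OA.
Rod angle: sinφ = −(r/L) sinθ ⇒ φ = -10.415°; ω_rod = −rω cosθ/√(L²−r²sin²θ) = +6.7024 rad/s.
V_P = V_A + ω_rod × AP, with AP = 0.207 m along the rod.
Components: V_Px = −rω sinθ − a·ω_rod·sinφ = -2.1253 m/s;  V_Py = rω cosθ + a·ω_rod·cosφ = -1.5386 m/s.
|V_P| = √(V_Px² + V_Py²) = 2.6238 m/s.

2.62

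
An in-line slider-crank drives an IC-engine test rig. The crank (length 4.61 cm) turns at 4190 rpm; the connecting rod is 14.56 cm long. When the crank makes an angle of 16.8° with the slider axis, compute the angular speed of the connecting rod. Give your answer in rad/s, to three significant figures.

134

ω = 438.8 rad/s (converted from 4190 rpm).
The rod makes angle φ with the slider axis where L sinφ = r sinθ; differentiating, L cosφ·φ̇ = r ω cosθ.
L cosφ = √(L² − r² sin²θ) = 0.14499 m.
|ω_rod| = r ω |cosθ| / √(L² − r² sin²θ) = 0.0461·438.8·0.95732/0.14499 = 133.56 rad/s.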